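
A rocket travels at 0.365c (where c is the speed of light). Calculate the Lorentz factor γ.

v/c = 0.365, so (v/c)² = 0.133225
1 - (v/c)² = 0.866775
γ = 1/√(0.866775) = 1.074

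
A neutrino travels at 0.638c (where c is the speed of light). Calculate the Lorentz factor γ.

v/c = 0.638, so (v/c)² = 0.407044
1 - (v/c)² = 0.592956
γ = 1/√(0.592956) = 1.299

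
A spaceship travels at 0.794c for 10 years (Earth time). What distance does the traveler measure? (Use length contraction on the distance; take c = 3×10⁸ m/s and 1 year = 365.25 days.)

Earth distance: d = v × t = 0.794c × 10 yr = 7.517×10¹⁶ m
γ = 1.645
d' = d/γ = 7.517×10¹⁶/1.645 = 4.570×10¹⁶ m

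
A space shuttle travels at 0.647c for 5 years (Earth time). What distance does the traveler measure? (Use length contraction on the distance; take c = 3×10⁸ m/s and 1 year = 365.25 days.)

Earth distance: d = v × t = 0.647c × 5 yr = 3.0627×10¹⁶ m
γ = 1.3115
d' = d/γ = 3.0627×10¹⁶/1.3115 = 2.335×10¹⁶ m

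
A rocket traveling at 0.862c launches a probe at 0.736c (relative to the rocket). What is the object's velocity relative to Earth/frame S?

u = (u' + v)/(1 + u'v/c²)
Numerator: 0.736 + 0.862 = 1.598
Denominator: 1 + 0.634432 = 1.634432
u = 1.598/1.634432 = 0.9777c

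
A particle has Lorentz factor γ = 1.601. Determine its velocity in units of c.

From γ = 1/√(1 - v²/c²):
1/γ² = 1/1.601² = 0.39014
v²/c² = 1 - 0.39014 = 0.60986
v/c = √(0.60986) = 0.7809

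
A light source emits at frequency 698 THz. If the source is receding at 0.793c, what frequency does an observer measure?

β = v/c = 0.793
(1-β)/(1+β) = 0.207/1.793 = 0.11545
Doppler factor = √(0.11545) = 0.3398
f_obs = 698 × 0.3398 = 237.2 THz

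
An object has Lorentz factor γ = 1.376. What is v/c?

From γ = 1/√(1 - v²/c²):
1/γ² = 1/1.376² = 0.5282
v²/c² = 1 - 0.5282 = 0.4718
v/c = √(0.4718) = 0.6869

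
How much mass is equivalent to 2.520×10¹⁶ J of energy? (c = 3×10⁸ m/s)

From E = mc², we get m = E/c²
c² = (3×10⁸)² = 9×10¹⁶ m²/s²
m = 2.520×10¹⁶ / 9×10¹⁶ = 0.2800 kg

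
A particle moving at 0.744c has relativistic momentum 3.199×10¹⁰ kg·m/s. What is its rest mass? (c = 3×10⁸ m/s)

γ = 1/√(1 - 0.744²) = 1.4966
v = 0.744 × 3×10⁸ = 2.232×10⁸ m/s
m = p/(γv) = 3.199×10¹⁰/(1.4966 × 2.232×10⁸) = 95.77 kg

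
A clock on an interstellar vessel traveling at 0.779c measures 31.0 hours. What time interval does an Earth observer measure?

Proper time Δt₀ = 31.0 hours
γ = 1/√(1 - 0.779²) = 1.5948
Δt = γΔt₀ = 1.5948 × 31.0 = 49.44 hours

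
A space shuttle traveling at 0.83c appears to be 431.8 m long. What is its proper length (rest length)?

Contracted length L = 431.8 m
γ = 1/√(1 - 0.83²) = 1.793
L₀ = γL = 1.793 × 431.8 = 774.2 m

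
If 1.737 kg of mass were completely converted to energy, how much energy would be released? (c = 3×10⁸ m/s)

Using E = mc²:
c² = (3×10⁸)² = 9×10¹⁶ m²/s²
E = 1.737 × 9×10¹⁶ = 1.563×10¹⁷ J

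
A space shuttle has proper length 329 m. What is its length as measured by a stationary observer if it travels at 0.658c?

Proper length L₀ = 329 m
γ = 1/√(1 - 0.658²) = 1.328
L = L₀/γ = 329/1.328 = 247.7 m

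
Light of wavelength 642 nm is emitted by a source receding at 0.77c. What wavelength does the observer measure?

β = 0.77
Wavelength Doppler factor = √(1.77/0.23) = √(7.696) = 2.774
λ_obs = 642 × 2.774 = 1781 nm (redshift)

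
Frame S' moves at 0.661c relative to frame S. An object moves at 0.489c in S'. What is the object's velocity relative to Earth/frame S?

u = (u' + v)/(1 + u'v/c²)
Numerator: 0.489 + 0.661 = 1.15
Denominator: 1 + 0.323229 = 1.323229
u = 1.15/1.323229 = 0.8691c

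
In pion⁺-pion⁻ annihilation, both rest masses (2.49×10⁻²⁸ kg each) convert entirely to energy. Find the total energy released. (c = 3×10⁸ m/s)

Both particles have the same rest mass, so total mass = 2m
E = 2m·c² = 2 × 2.49×10⁻²⁸ × (3×10⁸)²
= 2 × 2.49×10⁻²⁸ × 9×10¹⁶
= 4.482×10⁻¹¹ J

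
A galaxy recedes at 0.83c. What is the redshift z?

β = 0.83
(1+β)/(1-β) = 1.83/0.17 = 10.765
√(10.765) = 3.281
z = 3.281 - 1 = 2.281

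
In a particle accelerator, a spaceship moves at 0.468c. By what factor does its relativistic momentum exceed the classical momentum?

p_rel = γmv, p_class = mv
Ratio = γ = 1/√(1 - 0.468²)
= 1/√(0.780976) = 1.132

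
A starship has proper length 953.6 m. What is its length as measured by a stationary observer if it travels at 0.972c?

Proper length L₀ = 953.6 m
γ = 1/√(1 - 0.972²) = 4.256
L = L₀/γ = 953.6/4.256 = 224.1 m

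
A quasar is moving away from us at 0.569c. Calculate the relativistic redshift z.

β = 0.569
(1+β)/(1-β) = 1.569/0.431 = 3.640
√(3.640) = 1.908
z = 1.908 - 1 = 0.9080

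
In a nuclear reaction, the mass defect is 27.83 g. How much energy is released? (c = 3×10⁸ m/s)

Convert mass defect: Δm = 27.83 g = 0.02783 kg
E = Δm·c² = 0.02783 × (3×10⁸)²
= 0.02783 × 9×10¹⁶ = 2.505×10¹⁵ J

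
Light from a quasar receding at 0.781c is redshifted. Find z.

β = 0.781
(1+β)/(1-β) = 1.781/0.219 = 8.132
√(8.132) = 2.852
z = 2.852 - 1 = 1.852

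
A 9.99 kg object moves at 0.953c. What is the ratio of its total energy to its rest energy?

E = γmc², E₀ = mc²
E/E₀ = γ = 1/√(1 - 0.953²) = 3.301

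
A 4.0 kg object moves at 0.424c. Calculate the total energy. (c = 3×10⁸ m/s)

γ = 1/√(1 - 0.424²) = 1.1042
mc² = 4.0 × (3×10⁸)² = 3.600×10¹⁷ J
E = γmc² = 1.1042 × 3.600×10¹⁷ = 3.975×10¹⁷ J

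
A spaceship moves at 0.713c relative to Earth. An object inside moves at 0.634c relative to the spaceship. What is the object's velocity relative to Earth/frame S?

u = (u' + v)/(1 + u'v/c²)
Numerator: 0.634 + 0.713 = 1.347
Denominator: 1 + 0.452042 = 1.452042
u = 1.347/1.452042 = 0.9277c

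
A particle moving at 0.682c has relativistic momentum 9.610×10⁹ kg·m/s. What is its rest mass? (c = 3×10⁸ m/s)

γ = 1/√(1 - 0.682²) = 1.3673
v = 0.682 × 3×10⁸ = 2.046×10⁸ m/s
m = p/(γv) = 9.610×10⁹/(1.3673 × 2.046×10⁸) = 34.35 kg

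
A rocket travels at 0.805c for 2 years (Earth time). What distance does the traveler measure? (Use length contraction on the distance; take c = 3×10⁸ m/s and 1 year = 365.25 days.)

Earth distance: d = v × t = 0.805c × 2 yr = 1.52423×10¹⁶ m
γ = 1.68556
d' = d/γ = 1.52423×10¹⁶/1.68556 = 9.043×10¹⁵ m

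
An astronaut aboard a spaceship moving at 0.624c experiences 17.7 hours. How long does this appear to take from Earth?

Proper time Δt₀ = 17.7 hours
γ = 1/√(1 - 0.624²) = 1.2797
Δt = γΔt₀ = 1.2797 × 17.7 = 22.65 hours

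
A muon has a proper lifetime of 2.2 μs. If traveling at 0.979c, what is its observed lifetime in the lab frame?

Proper lifetime τ₀ = 2.2 μs
γ = 1/√(1 - 0.979²) = 4.905
τ = γτ₀ = 4.905 × 2.2 μs = 10.79 μs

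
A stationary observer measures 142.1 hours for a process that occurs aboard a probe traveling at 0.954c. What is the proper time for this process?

Dilated time Δt = 142.1 hours
γ = 1/√(1 - 0.954²) = 3.3355
Δt₀ = Δt/γ = 142.1/3.3355 = 42.60 hours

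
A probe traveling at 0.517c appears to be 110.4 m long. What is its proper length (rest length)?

Contracted length L = 110.4 m
γ = 1/√(1 - 0.517²) = 1.1682
L₀ = γL = 1.1682 × 110.4 = 129.0 m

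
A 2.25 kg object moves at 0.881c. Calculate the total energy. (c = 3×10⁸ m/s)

γ = 1/√(1 - 0.881²) = 2.1136
mc² = 2.25 × (3×10⁸)² = 2.025×10¹⁷ J
E = γmc² = 2.1136 × 2.025×10¹⁷ = 4.280×10¹⁷ J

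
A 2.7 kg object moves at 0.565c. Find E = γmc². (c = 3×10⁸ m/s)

γ = 1/√(1 - 0.565²) = 1.212
mc² = 2.7 × (3×10⁸)² = 2.430×10¹⁷ J
E = γmc² = 1.212 × 2.430×10¹⁷ = 2.945×10¹⁷ J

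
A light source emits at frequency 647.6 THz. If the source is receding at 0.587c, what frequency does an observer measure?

β = v/c = 0.587
(1-β)/(1+β) = 0.413/1.587 = 0.26024
Doppler factor = √(0.26024) = 0.51014
f_obs = 647.6 × 0.51014 = 330.4 THz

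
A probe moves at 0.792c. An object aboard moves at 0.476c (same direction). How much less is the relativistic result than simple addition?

Classical: u' + v = 0.476 + 0.792 = 1.268c
Relativistic: u = (0.476 + 0.792)/(1 + 0.376992) = 1.268/1.376992 = 0.9208c
Difference: 1.268 - 0.9208 = 0.3472c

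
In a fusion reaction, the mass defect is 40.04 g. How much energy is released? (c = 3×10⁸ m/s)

Convert mass defect: Δm = 40.04 g = 0.04004 kg
E = Δm·c² = 0.04004 × (3×10⁸)²
= 0.04004 × 9×10¹⁶ = 3.604×10¹⁵ J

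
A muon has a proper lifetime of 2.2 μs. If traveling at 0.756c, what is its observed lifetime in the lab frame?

Proper lifetime τ₀ = 2.2 μs
γ = 1/√(1 - 0.756²) = 1.5277
τ = γτ₀ = 1.5277 × 2.2 μs = 3.361 μs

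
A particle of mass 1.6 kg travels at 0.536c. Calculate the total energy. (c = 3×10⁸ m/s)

γ = 1/√(1 - 0.536²) = 1.185
mc² = 1.6 × (3×10⁸)² = 1.440×10¹⁷ J
E = γmc² = 1.185 × 1.440×10¹⁷ = 1.706×10¹⁷ J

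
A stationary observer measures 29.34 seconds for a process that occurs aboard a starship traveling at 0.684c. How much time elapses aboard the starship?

Dilated time Δt = 29.34 seconds
γ = 1/√(1 - 0.684²) = 1.371
Δt₀ = Δt/γ = 29.34/1.371 = 21.40 seconds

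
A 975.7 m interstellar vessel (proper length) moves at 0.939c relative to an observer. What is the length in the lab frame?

Proper length L₀ = 975.7 m
γ = 1/√(1 - 0.939²) = 2.9077
L = L₀/γ = 975.7/2.9077 = 335.6 m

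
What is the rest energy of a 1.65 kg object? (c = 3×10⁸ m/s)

c² = (3×10⁸)² = 9.000×10¹⁶ m²/s²
E₀ = mc² = 1.65 × 9.000×10¹⁶ = 1.485×10¹⁷ J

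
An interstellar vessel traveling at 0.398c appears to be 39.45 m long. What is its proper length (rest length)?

Contracted length L = 39.45 m
γ = 1/√(1 - 0.398²) = 1.090
L₀ = γL = 1.090 × 39.45 = 43.00 m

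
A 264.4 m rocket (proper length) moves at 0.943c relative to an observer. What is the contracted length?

Proper length L₀ = 264.4 m
γ = 1/√(1 - 0.943²) = 3.005
L = L₀/γ = 264.4/3.005 = 87.99 m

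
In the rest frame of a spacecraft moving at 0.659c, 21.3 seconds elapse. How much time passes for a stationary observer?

Proper time Δt₀ = 21.3 seconds
γ = 1/√(1 - 0.659²) = 1.3295
Δt = γΔt₀ = 1.3295 × 21.3 = 28.32 seconds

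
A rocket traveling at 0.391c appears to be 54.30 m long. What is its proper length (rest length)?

Contracted length L = 54.30 m
γ = 1/√(1 - 0.391²) = 1.0865
L₀ = γL = 1.0865 × 54.30 = 59.00 m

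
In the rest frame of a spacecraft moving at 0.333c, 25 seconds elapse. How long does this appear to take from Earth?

Proper time Δt₀ = 25 seconds
γ = 1/√(1 - 0.333²) = 1.0605
Δt = γΔt₀ = 1.0605 × 25 = 26.51 seconds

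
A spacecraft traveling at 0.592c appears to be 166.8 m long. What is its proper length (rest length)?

Contracted length L = 166.8 m
γ = 1/√(1 - 0.592²) = 1.241
L₀ = γL = 1.241 × 166.8 = 207.0 m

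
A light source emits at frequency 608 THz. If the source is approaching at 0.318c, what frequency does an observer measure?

β = v/c = 0.318
(1+β)/(1-β) = 1.318/0.682 = 1.9326
Doppler factor = √(1.9326) = 1.3902
f_obs = 608 × 1.3902 = 845.2 THz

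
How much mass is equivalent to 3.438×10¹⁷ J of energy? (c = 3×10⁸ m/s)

From E = mc², we get m = E/c²
c² = (3×10⁸)² = 9×10¹⁶ m²/s²
m = 3.438×10¹⁷ / 9×10¹⁶ = 3.820 kg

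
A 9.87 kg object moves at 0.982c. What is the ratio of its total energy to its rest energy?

E = γmc², E₀ = mc²
E/E₀ = γ = 1/√(1 - 0.982²) = 5.294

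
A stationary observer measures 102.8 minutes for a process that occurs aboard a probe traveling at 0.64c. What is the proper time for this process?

Dilated time Δt = 102.8 minutes
γ = 1/√(1 - 0.64²) = 1.3014
Δt₀ = Δt/γ = 102.8/1.3014 = 78.99 minutes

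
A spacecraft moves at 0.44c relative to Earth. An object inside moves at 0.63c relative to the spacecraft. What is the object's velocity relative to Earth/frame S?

u = (u' + v)/(1 + u'v/c²)
Numerator: 0.63 + 0.44 = 1.07
Denominator: 1 + 0.2772 = 1.2772
u = 1.07/1.2772 = 0.8378c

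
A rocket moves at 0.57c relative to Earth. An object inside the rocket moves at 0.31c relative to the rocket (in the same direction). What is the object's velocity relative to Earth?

u = (u' + v)/(1 + u'v/c²)
Numerator: 0.31 + 0.57 = 0.88
Denominator: 1 + 0.1767 = 1.1767
u = 0.88/1.1767 = 0.7479c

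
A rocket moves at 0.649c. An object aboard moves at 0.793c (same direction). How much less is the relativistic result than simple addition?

Classical: u' + v = 0.793 + 0.649 = 1.442c
Relativistic: u = (0.793 + 0.649)/(1 + 0.514657) = 1.442/1.514657 = 0.9520c
Difference: 1.442 - 0.9520 = 0.4900c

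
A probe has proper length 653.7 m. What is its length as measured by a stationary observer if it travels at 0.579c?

Proper length L₀ = 653.7 m
γ = 1/√(1 - 0.579²) = 1.2265
L = L₀/γ = 653.7/1.2265 = 533.0 m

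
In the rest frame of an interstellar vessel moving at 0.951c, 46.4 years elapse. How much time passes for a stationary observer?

Proper time Δt₀ = 46.4 years
γ = 1/√(1 - 0.951²) = 3.234
Δt = γΔt₀ = 3.234 × 46.4 = 150.1 years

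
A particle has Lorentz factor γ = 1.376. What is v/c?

From γ = 1/√(1 - v²/c²):
1/γ² = 1/1.376² = 0.5282
v²/c² = 1 - 0.5282 = 0.4718
v/c = √(0.4718) = 0.6869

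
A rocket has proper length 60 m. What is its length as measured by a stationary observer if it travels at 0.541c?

Proper length L₀ = 60 m
γ = 1/√(1 - 0.541²) = 1.189
L = L₀/γ = 60/1.189 = 50.46 m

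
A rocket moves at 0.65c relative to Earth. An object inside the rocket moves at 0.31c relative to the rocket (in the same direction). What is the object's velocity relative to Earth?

u = (u' + v)/(1 + u'v/c²)
Numerator: 0.31 + 0.65 = 0.96
Denominator: 1 + 0.2015 = 1.2015
u = 0.96/1.2015 = 0.7990c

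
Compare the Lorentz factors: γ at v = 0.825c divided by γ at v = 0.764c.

γ₁ = 1/√(1 - 0.825²) = 1.7695
γ₂ = 1/√(1 - 0.764²) = 1.5499
γ₁/γ₂ = 1.7695/1.5499 = 1.142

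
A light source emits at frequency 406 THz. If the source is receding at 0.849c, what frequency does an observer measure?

β = v/c = 0.849
(1-β)/(1+β) = 0.151/1.849 = 0.08167
Doppler factor = √(0.08167) = 0.2858
f_obs = 406 × 0.2858 = 116.0 THz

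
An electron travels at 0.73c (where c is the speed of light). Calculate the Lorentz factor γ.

v/c = 0.73, so (v/c)² = 0.5329
1 - (v/c)² = 0.4671
γ = 1/√(0.4671) = 1.463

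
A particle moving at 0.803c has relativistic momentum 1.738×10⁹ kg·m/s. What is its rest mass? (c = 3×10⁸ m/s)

γ = 1/√(1 - 0.803²) = 1.678
v = 0.803 × 3×10⁸ = 2.409×10⁸ m/s
m = p/(γv) = 1.738×10⁹/(1.678 × 2.409×10⁸) = 4.300 kg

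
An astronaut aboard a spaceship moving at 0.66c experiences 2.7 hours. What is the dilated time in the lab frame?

Proper time Δt₀ = 2.7 hours
γ = 1/√(1 - 0.66²) = 1.331
Δt = γΔt₀ = 1.331 × 2.7 = 3.594 hours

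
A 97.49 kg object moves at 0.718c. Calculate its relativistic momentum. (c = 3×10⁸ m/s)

γ = 1/√(1 - 0.718²) = 1.4367
v = 0.718 × 3×10⁸ = 2.154×10⁸ m/s
p = γmv = 1.4367 × 97.49 × 2.154×10⁸ = 3.017×10¹⁰ kg·m/s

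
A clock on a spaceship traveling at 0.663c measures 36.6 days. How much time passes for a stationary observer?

Proper time Δt₀ = 36.6 days
γ = 1/√(1 - 0.663²) = 1.3358
Δt = γΔt₀ = 1.3358 × 36.6 = 48.89 days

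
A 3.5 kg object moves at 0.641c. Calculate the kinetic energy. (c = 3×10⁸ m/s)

γ = 1/√(1 - 0.641²) = 1.30286
γ - 1 = 0.30286
KE = (γ-1)mc² = 0.30286 × 3.5 × (3×10⁸)² = 9.540×10¹⁶ J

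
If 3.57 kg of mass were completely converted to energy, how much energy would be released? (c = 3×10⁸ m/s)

Using E = mc²:
c² = (3×10⁸)² = 9×10¹⁶ m²/s²
E = 3.57 × 9×10¹⁶ = 3.213×10¹⁷ J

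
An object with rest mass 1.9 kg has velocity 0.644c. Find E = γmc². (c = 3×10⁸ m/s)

γ = 1/√(1 - 0.644²) = 1.307
mc² = 1.9 × (3×10⁸)² = 1.710×10¹⁷ J
E = γmc² = 1.307 × 1.710×10¹⁷ = 2.235×10¹⁷ J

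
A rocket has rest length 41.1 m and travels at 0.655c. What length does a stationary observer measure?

Proper length L₀ = 41.1 m
γ = 1/√(1 - 0.655²) = 1.3234
L = L₀/γ = 41.1/1.3234 = 31.06 m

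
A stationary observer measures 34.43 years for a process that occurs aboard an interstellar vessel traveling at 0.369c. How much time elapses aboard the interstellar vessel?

Dilated time Δt = 34.43 years
γ = 1/√(1 - 0.369²) = 1.076
Δt₀ = Δt/γ = 34.43/1.076 = 32.00 years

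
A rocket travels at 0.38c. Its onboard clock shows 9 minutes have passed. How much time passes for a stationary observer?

Proper time Δt₀ = 9 minutes
γ = 1/√(1 - 0.38²) = 1.0811
Δt = γΔt₀ = 1.0811 × 9 = 9.730 minutes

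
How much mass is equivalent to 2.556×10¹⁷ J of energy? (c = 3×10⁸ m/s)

From E = mc², we get m = E/c²
c² = (3×10⁸)² = 9×10¹⁶ m²/s²
m = 2.556×10¹⁷ / 9×10¹⁶ = 2.840 kg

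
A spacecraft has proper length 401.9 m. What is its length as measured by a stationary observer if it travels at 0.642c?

Proper length L₀ = 401.9 m
γ = 1/√(1 - 0.642²) = 1.3043
L = L₀/γ = 401.9/1.3043 = 308.1 m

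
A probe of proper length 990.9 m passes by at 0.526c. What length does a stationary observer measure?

Proper length L₀ = 990.9 m
γ = 1/√(1 - 0.526²) = 1.1758
L = L₀/γ = 990.9/1.1758 = 842.7 m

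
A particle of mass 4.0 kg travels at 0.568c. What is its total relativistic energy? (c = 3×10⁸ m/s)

γ = 1/√(1 - 0.568²) = 1.215
mc² = 4.0 × (3×10⁸)² = 3.600×10¹⁷ J
E = γmc² = 1.215 × 3.600×10¹⁷ = 4.374×10¹⁷ J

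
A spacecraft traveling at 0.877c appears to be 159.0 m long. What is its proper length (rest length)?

Contracted length L = 159.0 m
γ = 1/√(1 - 0.877²) = 2.081
L₀ = γL = 2.081 × 159.0 = 330.9 m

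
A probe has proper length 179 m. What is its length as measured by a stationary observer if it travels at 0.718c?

Proper length L₀ = 179 m
γ = 1/√(1 - 0.718²) = 1.437
L = L₀/γ = 179/1.437 = 124.6 m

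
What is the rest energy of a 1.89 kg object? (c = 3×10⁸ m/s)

c² = (3×10⁸)² = 9.000×10¹⁶ m²/s²
E₀ = mc² = 1.89 × 9.000×10¹⁶ = 1.701×10¹⁷ J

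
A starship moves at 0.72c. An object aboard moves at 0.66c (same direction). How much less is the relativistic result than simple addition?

Classical: u' + v = 0.66 + 0.72 = 1.38c
Relativistic: u = (0.66 + 0.72)/(1 + 0.4752) = 1.38/1.4752 = 0.9355c
Difference: 1.38 - 0.9355 = 0.4445c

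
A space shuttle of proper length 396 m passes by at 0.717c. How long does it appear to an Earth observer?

Proper length L₀ = 396 m
γ = 1/√(1 - 0.717²) = 1.435
L = L₀/γ = 396/1.435 = 276.0 m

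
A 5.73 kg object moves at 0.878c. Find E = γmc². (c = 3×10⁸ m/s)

γ = 1/√(1 - 0.878²) = 2.089
mc² = 5.73 × (3×10⁸)² = 5.157×10¹⁷ J
E = γmc² = 2.089 × 5.157×10¹⁷ = 1.077×10¹⁸ J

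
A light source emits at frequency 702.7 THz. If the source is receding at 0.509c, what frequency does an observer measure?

β = v/c = 0.509
(1-β)/(1+β) = 0.491/1.509 = 0.3254
Doppler factor = √(0.3254) = 0.5704
f_obs = 702.7 × 0.5704 = 400.8 THz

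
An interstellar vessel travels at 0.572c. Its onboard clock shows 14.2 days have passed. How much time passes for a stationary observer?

Proper time Δt₀ = 14.2 days
γ = 1/√(1 - 0.572²) = 1.219
Δt = γΔt₀ = 1.219 × 14.2 = 17.31 days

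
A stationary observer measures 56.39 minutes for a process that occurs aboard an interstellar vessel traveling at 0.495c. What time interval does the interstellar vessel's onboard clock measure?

Dilated time Δt = 56.39 minutes
γ = 1/√(1 - 0.495²) = 1.1509
Δt₀ = Δt/γ = 56.39/1.1509 = 49.00 minutes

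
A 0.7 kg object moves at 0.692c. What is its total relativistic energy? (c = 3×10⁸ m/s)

γ = 1/√(1 - 0.692²) = 1.3852
mc² = 0.7 × (3×10⁸)² = 6.300×10¹⁶ J
E = γmc² = 1.3852 × 6.300×10¹⁶ = 8.727×10¹⁶ J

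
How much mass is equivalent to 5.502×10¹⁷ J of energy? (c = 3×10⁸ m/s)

From E = mc², we get m = E/c²
c² = (3×10⁸)² = 9×10¹⁶ m²/s²
m = 5.502×10¹⁷ / 9×10¹⁶ = 6.113 kg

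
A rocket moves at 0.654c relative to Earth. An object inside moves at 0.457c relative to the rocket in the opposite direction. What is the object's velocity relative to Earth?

Object's velocity in rocket frame is u' = -0.457c
u = (u' + v)/(1 + u'v/c²) = (v - 0.457)/(1 - 0.457·v/c²)
Numerator: 0.654 - 0.457 = 0.197
Denominator: 1 - 0.298878 = 0.701122
u = 0.197/0.701122 = 0.2810c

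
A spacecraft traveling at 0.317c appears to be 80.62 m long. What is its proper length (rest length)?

Contracted length L = 80.62 m
γ = 1/√(1 - 0.317²) = 1.05438
L₀ = γL = 1.05438 × 80.62 = 85.00 m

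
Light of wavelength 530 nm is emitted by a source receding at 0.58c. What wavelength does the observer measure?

β = 0.58
Wavelength Doppler factor = √(1.58/0.42) = √(3.762) = 1.940
λ_obs = 530 × 1.940 = 1028 nm (redshift)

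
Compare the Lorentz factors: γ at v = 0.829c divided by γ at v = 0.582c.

γ₁ = 1/√(1 - 0.829²) = 1.788
γ₂ = 1/√(1 - 0.582²) = 1.230
γ₁/γ₂ = 1.788/1.230 = 1.454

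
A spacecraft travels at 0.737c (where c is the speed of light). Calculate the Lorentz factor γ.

v/c = 0.737, so (v/c)² = 0.543169
1 - (v/c)² = 0.456831
γ = 1/√(0.456831) = 1.480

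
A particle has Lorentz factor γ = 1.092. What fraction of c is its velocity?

From γ = 1/√(1 - v²/c²):
1/γ² = 1/1.092² = 0.8386
v²/c² = 1 - 0.8386 = 0.1614
v/c = √(0.1614) = 0.4017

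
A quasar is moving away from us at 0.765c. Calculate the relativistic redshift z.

β = 0.765
(1+β)/(1-β) = 1.765/0.235 = 7.511
√(7.511) = 2.741
z = 2.741 - 1 = 1.741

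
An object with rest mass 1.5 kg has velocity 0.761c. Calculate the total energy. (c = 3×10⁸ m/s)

γ = 1/√(1 - 0.761²) = 1.5414
mc² = 1.5 × (3×10⁸)² = 1.350×10¹⁷ J
E = γmc² = 1.5414 × 1.350×10¹⁷ = 2.081×10¹⁷ J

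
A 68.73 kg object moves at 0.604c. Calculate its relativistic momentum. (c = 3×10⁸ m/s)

γ = 1/√(1 - 0.604²) = 1.255
v = 0.604 × 3×10⁸ = 1.812×10⁸ m/s
p = γmv = 1.255 × 68.73 × 1.812×10⁸ = 1.563×10¹⁰ kg·m/s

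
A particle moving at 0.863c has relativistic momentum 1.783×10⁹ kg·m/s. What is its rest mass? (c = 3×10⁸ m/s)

γ = 1/√(1 - 0.863²) = 1.9794
v = 0.863 × 3×10⁸ = 2.589×10⁸ m/s
m = p/(γv) = 1.783×10⁹/(1.9794 × 2.589×10⁸) = 3.479 kg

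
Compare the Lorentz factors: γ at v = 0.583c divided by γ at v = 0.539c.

γ₁ = 1/√(1 - 0.583²) = 1.231
γ₂ = 1/√(1 - 0.539²) = 1.187
γ₁/γ₂ = 1.231/1.187 = 1.037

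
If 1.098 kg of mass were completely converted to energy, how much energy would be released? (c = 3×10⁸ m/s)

Using E = mc²:
c² = (3×10⁸)² = 9×10¹⁶ m²/s²
E = 1.098 × 9×10¹⁶ = 9.882×10¹⁶ J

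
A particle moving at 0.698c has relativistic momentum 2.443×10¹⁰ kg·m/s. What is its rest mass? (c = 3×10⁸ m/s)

γ = 1/√(1 - 0.698²) = 1.3965
v = 0.698 × 3×10⁸ = 2.094×10⁸ m/s
m = p/(γv) = 2.443×10¹⁰/(1.3965 × 2.094×10⁸) = 83.54 kg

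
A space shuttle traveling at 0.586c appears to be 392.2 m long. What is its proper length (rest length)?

Contracted length L = 392.2 m
γ = 1/√(1 - 0.586²) = 1.234
L₀ = γL = 1.234 × 392.2 = 484.0 m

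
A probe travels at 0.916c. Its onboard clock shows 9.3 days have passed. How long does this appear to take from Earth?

Proper time Δt₀ = 9.3 days
γ = 1/√(1 - 0.916²) = 2.493
Δt = γΔt₀ = 2.493 × 9.3 = 23.18 days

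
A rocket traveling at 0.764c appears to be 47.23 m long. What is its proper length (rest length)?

Contracted length L = 47.23 m
γ = 1/√(1 - 0.764²) = 1.5499
L₀ = γL = 1.5499 × 47.23 = 73.20 m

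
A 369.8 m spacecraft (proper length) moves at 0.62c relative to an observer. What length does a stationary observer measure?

Proper length L₀ = 369.8 m
γ = 1/√(1 - 0.62²) = 1.27453
L = L₀/γ = 369.8/1.27453 = 290.1 m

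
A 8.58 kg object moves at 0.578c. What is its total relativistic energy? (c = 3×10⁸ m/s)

γ = 1/√(1 - 0.578²) = 1.2254
mc² = 8.58 × (3×10⁸)² = 7.722×10¹⁷ J
E = γmc² = 1.2254 × 7.722×10¹⁷ = 9.463×10¹⁷ J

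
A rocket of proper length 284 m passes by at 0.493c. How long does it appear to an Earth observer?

Proper length L₀ = 284 m
γ = 1/√(1 - 0.493²) = 1.1494
L = L₀/γ = 284/1.1494 = 247.1 m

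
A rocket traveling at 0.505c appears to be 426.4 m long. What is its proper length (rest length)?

Contracted length L = 426.4 m
γ = 1/√(1 - 0.505²) = 1.1586
L₀ = γL = 1.1586 × 426.4 = 494.0 m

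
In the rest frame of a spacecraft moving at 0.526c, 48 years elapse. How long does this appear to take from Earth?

Proper time Δt₀ = 48 years
γ = 1/√(1 - 0.526²) = 1.1758
Δt = γΔt₀ = 1.1758 × 48 = 56.44 years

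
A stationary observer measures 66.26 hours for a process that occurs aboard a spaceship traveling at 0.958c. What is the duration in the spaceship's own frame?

Dilated time Δt = 66.26 hours
γ = 1/√(1 - 0.958²) = 3.487
Δt₀ = Δt/γ = 66.26/3.487 = 19.00 hours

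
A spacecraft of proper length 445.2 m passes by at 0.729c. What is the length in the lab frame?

Proper length L₀ = 445.2 m
γ = 1/√(1 - 0.729²) = 1.461
L = L₀/γ = 445.2/1.461 = 304.7 m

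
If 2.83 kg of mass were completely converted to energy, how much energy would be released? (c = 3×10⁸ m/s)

Using E = mc²:
c² = (3×10⁸)² = 9×10¹⁶ m²/s²
E = 2.83 × 9×10¹⁶ = 2.547×10¹⁷ J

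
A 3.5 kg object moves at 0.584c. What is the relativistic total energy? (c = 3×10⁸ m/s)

γ = 1/√(1 - 0.584²) = 1.2319
mc² = 3.5 × (3×10⁸)² = 3.150×10¹⁷ J
E = γmc² = 1.2319 × 3.150×10¹⁷ = 3.880×10¹⁷ J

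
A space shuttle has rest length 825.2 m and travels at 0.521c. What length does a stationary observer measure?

Proper length L₀ = 825.2 m
γ = 1/√(1 - 0.521²) = 1.17157
L = L₀/γ = 825.2/1.17157 = 704.4 m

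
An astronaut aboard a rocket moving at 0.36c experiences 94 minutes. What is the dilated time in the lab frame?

Proper time Δt₀ = 94 minutes
γ = 1/√(1 - 0.36²) = 1.072
Δt = γΔt₀ = 1.072 × 94 = 100.8 minutes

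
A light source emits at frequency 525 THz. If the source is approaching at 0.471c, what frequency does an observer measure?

β = v/c = 0.471
(1+β)/(1-β) = 1.471/0.529 = 2.78072
Doppler factor = √(2.78072) = 1.66755
f_obs = 525 × 1.66755 = 875.5 THz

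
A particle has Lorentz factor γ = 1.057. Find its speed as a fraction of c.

From γ = 1/√(1 - v²/c²):
1/γ² = 1/1.057² = 0.895056
v²/c² = 1 - 0.895056 = 0.104944
v/c = √(0.104944) = 0.3240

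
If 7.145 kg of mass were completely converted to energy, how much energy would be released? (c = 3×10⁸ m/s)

Using E = mc²:
c² = (3×10⁸)² = 9×10¹⁶ m²/s²
E = 7.145 × 9×10¹⁶ = 6.431×10¹⁷ J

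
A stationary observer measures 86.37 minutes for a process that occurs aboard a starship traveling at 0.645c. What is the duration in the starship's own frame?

Dilated time Δt = 86.37 minutes
γ = 1/√(1 - 0.645²) = 1.3086
Δt₀ = Δt/γ = 86.37/1.3086 = 66.00 minutes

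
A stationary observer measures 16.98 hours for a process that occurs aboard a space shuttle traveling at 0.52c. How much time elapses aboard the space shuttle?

Dilated time Δt = 16.98 hours
γ = 1/√(1 - 0.52²) = 1.171
Δt₀ = Δt/γ = 16.98/1.171 = 14.50 hours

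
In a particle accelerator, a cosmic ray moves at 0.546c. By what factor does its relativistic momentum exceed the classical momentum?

p_rel = γmv, p_class = mv
Ratio = γ = 1/√(1 - 0.546²)
= 1/√(0.701884) = 1.194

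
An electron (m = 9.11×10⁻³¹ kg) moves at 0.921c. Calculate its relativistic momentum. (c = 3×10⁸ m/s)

γ = 1/√(1 - 0.921²) = 2.567
v = 0.921 × 3×10⁸ = 2.763×10⁸ m/s
p = γmv = 2.567 × 9.11×10⁻³¹ × 2.763×10⁸ = 6.461×10⁻²² kg·m/s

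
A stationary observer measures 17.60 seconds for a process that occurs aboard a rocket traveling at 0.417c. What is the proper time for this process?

Dilated time Δt = 17.60 seconds
γ = 1/√(1 - 0.417²) = 1.100
Δt₀ = Δt/γ = 17.60/1.100 = 16.00 seconds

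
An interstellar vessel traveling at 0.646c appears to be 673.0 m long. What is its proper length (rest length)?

Contracted length L = 673.0 m
γ = 1/√(1 - 0.646²) = 1.31004
L₀ = γL = 1.31004 × 673.0 = 881.7 m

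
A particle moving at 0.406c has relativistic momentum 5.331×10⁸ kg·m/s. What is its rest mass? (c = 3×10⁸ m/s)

γ = 1/√(1 - 0.406²) = 1.0942
v = 0.406 × 3×10⁸ = 1.218×10⁸ m/s
m = p/(γv) = 5.331×10⁸/(1.0942 × 1.218×10⁸) = 4.000 kg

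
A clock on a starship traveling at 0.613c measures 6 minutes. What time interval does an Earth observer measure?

Proper time Δt₀ = 6 minutes
γ = 1/√(1 - 0.613²) = 1.2657
Δt = γΔt₀ = 1.2657 × 6 = 7.594 minutes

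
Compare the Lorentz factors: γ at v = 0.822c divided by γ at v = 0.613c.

γ₁ = 1/√(1 - 0.822²) = 1.756
γ₂ = 1/√(1 - 0.613²) = 1.266
γ₁/γ₂ = 1.756/1.266 = 1.387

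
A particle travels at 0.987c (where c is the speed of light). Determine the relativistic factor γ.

v/c = 0.987, so (v/c)² = 0.974169
1 - (v/c)² = 0.025831
γ = 1/√(0.025831) = 6.222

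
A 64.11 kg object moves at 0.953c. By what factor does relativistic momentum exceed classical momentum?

p_rel = γmv, p_class = mv
Ratio = γ = 1/√(1 - 0.953²) = 3.301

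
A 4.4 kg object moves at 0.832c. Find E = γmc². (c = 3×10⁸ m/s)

γ = 1/√(1 - 0.832²) = 1.8025
mc² = 4.4 × (3×10⁸)² = 3.960×10¹⁷ J
E = γmc² = 1.8025 × 3.960×10¹⁷ = 7.138×10¹⁷ J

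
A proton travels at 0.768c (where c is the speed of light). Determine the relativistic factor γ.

v/c = 0.768, so (v/c)² = 0.589824
1 - (v/c)² = 0.410176
γ = 1/√(0.410176) = 1.561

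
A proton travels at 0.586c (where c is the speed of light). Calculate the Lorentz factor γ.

v/c = 0.586, so (v/c)² = 0.343396
1 - (v/c)² = 0.656604
γ = 1/√(0.656604) = 1.234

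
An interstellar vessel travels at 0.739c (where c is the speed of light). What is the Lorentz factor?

v/c = 0.739, so (v/c)² = 0.546121
1 - (v/c)² = 0.453879
γ = 1/√(0.453879) = 1.484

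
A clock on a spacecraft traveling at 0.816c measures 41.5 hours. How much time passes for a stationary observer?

Proper time Δt₀ = 41.5 hours
γ = 1/√(1 - 0.816²) = 1.7299
Δt = γΔt₀ = 1.7299 × 41.5 = 71.79 hours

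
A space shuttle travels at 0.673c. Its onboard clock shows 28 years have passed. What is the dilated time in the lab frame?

Proper time Δt₀ = 28 years
γ = 1/√(1 - 0.673²) = 1.352
Δt = γΔt₀ = 1.352 × 28 = 37.86 years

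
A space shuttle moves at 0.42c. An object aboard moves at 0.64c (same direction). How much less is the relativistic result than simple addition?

Classical: u' + v = 0.64 + 0.42 = 1.06c
Relativistic: u = (0.64 + 0.42)/(1 + 0.2688) = 1.06/1.2688 = 0.8354c
Difference: 1.06 - 0.8354 = 0.2246c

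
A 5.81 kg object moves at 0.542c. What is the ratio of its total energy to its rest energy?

E = γmc², E₀ = mc²
E/E₀ = γ = 1/√(1 - 0.542²) = 1.190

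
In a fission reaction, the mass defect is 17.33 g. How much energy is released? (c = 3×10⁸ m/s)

Convert mass defect: Δm = 17.33 g = 0.01733 kg
E = Δm·c² = 0.01733 × (3×10⁸)²
= 0.01733 × 9×10¹⁶ = 1.560×10¹⁵ J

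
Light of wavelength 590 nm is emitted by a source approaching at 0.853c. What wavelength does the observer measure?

β = 0.853
Wavelength Doppler factor = √(0.147/1.853) = √(0.07933) = 0.2817
λ_obs = 590 × 0.2817 = 166.2 nm (blueshift)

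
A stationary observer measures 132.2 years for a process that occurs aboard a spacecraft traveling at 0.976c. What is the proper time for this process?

Dilated time Δt = 132.2 years
γ = 1/√(1 - 0.976²) = 4.592
Δt₀ = Δt/γ = 132.2/4.592 = 28.79 years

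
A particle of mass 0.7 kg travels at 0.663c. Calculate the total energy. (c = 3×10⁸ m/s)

γ = 1/√(1 - 0.663²) = 1.33579
mc² = 0.7 × (3×10⁸)² = 6.300×10¹⁶ J
E = γmc² = 1.33579 × 6.300×10¹⁶ = 8.415×10¹⁶ J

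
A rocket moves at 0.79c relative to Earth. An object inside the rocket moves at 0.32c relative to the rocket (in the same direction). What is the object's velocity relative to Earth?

u = (u' + v)/(1 + u'v/c²)
Numerator: 0.32 + 0.79 = 1.11
Denominator: 1 + 0.2528 = 1.2528
u = 1.11/1.2528 = 0.8860c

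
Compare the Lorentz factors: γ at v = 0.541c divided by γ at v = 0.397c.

γ₁ = 1/√(1 - 0.541²) = 1.189
γ₂ = 1/√(1 - 0.397²) = 1.090
γ₁/γ₂ = 1.189/1.090 = 1.091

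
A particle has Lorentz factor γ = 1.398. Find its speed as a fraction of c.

From γ = 1/√(1 - v²/c²):
1/γ² = 1/1.398² = 0.5117
v²/c² = 1 - 0.5117 = 0.4883
v/c = √(0.4883) = 0.6988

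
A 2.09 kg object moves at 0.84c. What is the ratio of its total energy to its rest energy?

E = γmc², E₀ = mc²
E/E₀ = γ = 1/√(1 - 0.84²) = 1.843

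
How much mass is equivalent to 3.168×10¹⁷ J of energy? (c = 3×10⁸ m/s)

From E = mc², we get m = E/c²
c² = (3×10⁸)² = 9×10¹⁶ m²/s²
m = 3.168×10¹⁷ / 9×10¹⁶ = 3.520 kg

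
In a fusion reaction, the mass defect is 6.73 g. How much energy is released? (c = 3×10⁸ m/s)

Convert mass defect: Δm = 6.73 g = 0.00673 kg
E = Δm·c² = 0.00673 × (3×10⁸)²
= 0.00673 × 9×10¹⁶ = 6.057×10¹⁴ J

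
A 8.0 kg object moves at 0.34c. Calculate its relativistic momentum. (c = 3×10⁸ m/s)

γ = 1/√(1 - 0.34²) = 1.0633
v = 0.34 × 3×10⁸ = 1.020×10⁸ m/s
p = γmv = 1.0633 × 8.0 × 1.020×10⁸ = 8.677×10⁸ kg·m/s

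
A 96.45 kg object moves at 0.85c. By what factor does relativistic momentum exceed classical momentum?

p_rel = γmv, p_class = mv
Ratio = γ = 1/√(1 - 0.85²) = 1.898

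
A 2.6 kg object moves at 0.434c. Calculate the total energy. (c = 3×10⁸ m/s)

γ = 1/√(1 - 0.434²) = 1.110
mc² = 2.6 × (3×10⁸)² = 2.340×10¹⁷ J
E = γmc² = 1.110 × 2.340×10¹⁷ = 2.597×10¹⁷ J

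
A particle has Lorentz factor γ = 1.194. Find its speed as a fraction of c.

From γ = 1/√(1 - v²/c²):
1/γ² = 1/1.194² = 0.7014
v²/c² = 1 - 0.7014 = 0.2986
v/c = √(0.2986) = 0.5464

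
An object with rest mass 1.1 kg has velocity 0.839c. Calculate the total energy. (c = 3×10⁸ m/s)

γ = 1/√(1 - 0.839²) = 1.8378
mc² = 1.1 × (3×10⁸)² = 9.900×10¹⁶ J
E = γmc² = 1.8378 × 9.900×10¹⁶ = 1.819×10¹⁷ J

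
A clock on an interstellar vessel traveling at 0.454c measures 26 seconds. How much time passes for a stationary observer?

Proper time Δt₀ = 26 seconds
γ = 1/√(1 - 0.454²) = 1.1223
Δt = γΔt₀ = 1.1223 × 26 = 29.18 seconds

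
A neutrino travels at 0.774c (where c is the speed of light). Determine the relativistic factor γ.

v/c = 0.774, so (v/c)² = 0.599076
1 - (v/c)² = 0.400924
γ = 1/√(0.400924) = 1.579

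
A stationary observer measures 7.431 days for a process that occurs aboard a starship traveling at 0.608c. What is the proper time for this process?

Dilated time Δt = 7.431 days
γ = 1/√(1 - 0.608²) = 1.2595
Δt₀ = Δt/γ = 7.431/1.2595 = 5.900 days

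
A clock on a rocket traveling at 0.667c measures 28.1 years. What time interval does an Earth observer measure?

Proper time Δt₀ = 28.1 years
γ = 1/√(1 - 0.667²) = 1.3422
Δt = γΔt₀ = 1.3422 × 28.1 = 37.72 years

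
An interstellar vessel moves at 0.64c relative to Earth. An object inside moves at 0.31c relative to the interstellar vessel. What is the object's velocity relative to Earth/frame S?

u = (u' + v)/(1 + u'v/c²)
Numerator: 0.31 + 0.64 = 0.95
Denominator: 1 + 0.1984 = 1.1984
u = 0.95/1.1984 = 0.7927c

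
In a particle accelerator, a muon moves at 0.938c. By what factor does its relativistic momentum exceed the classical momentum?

p_rel = γmv, p_class = mv
Ratio = γ = 1/√(1 - 0.938²)
= 1/√(0.120156) = 2.885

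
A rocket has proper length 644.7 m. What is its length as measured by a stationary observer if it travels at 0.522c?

Proper length L₀ = 644.7 m
γ = 1/√(1 - 0.522²) = 1.1724
L = L₀/γ = 644.7/1.1724 = 549.9 m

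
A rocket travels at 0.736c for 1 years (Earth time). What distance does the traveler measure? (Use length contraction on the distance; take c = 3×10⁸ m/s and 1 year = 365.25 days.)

Earth distance: d = v × t = 0.736c × 1 yr = 6.9679×10¹⁵ m
γ = 1.4771
d' = d/γ = 6.9679×10¹⁵/1.4771 = 4.717×10¹⁵ m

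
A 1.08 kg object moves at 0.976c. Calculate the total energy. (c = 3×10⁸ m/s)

γ = 1/√(1 - 0.976²) = 4.592
mc² = 1.08 × (3×10⁸)² = 9.720×10¹⁶ J
E = γmc² = 4.592 × 9.720×10¹⁶ = 4.463×10¹⁷ J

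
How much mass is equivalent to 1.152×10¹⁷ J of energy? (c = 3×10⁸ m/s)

From E = mc², we get m = E/c²
c² = (3×10⁸)² = 9×10¹⁶ m²/s²
m = 1.152×10¹⁷ / 9×10¹⁶ = 1.280 kg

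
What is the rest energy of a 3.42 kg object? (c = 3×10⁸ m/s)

c² = (3×10⁸)² = 9.000×10¹⁶ m²/s²
E₀ = mc² = 3.42 × 9.000×10¹⁶ = 3.078×10¹⁷ J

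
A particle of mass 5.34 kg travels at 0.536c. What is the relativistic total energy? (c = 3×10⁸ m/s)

γ = 1/√(1 - 0.536²) = 1.1845
mc² = 5.34 × (3×10⁸)² = 4.806×10¹⁷ J
E = γmc² = 1.1845 × 4.806×10¹⁷ = 5.693×10¹⁷ J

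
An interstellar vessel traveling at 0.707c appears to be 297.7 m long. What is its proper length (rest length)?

Contracted length L = 297.7 m
γ = 1/√(1 - 0.707²) = 1.414
L₀ = γL = 1.414 × 297.7 = 420.9 m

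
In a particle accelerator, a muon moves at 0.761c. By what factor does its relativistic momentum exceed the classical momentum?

p_rel = γmv, p_class = mv
Ratio = γ = 1/√(1 - 0.761²)
= 1/√(0.420879) = 1.541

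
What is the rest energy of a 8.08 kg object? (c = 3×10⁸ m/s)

c² = (3×10⁸)² = 9.000×10¹⁶ m²/s²
E₀ = mc² = 8.08 × 9.000×10¹⁶ = 7.272×10¹⁷ J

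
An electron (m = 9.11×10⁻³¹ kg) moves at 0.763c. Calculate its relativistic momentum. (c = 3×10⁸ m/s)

γ = 1/√(1 - 0.763²) = 1.547
v = 0.763 × 3×10⁸ = 2.289×10⁸ m/s
p = γmv = 1.547 × 9.11×10⁻³¹ × 2.289×10⁸ = 3.226×10⁻²² kg·m/s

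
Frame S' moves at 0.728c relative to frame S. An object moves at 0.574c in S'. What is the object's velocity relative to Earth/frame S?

u = (u' + v)/(1 + u'v/c²)
Numerator: 0.574 + 0.728 = 1.302
Denominator: 1 + 0.417872 = 1.417872
u = 1.302/1.417872 = 0.9183c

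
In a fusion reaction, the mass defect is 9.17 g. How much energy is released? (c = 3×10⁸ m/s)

Convert mass defect: Δm = 9.17 g = 0.00917 kg
E = Δm·c² = 0.00917 × (3×10⁸)²
= 0.00917 × 9×10¹⁶ = 8.253×10¹⁴ J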